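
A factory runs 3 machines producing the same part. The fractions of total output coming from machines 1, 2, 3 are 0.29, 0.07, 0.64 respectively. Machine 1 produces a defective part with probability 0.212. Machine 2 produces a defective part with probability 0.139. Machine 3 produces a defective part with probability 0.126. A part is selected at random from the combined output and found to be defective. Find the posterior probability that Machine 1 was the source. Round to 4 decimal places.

Posterior probability ≈ 0.4049

P(defective|M1) = 0.212; P(defective|M2) = 0.139; P(defective|M3) = 0.126.
Prior × likelihood for each source: 0.29·0.212=0.06148, 0.07·0.139=0.009730, 0.64·0.126=0.08064. Summing gives P(defective) = 0.15185.
P(Machine 1 | defective) = 0.06148 / 0.15185 = 0.4049.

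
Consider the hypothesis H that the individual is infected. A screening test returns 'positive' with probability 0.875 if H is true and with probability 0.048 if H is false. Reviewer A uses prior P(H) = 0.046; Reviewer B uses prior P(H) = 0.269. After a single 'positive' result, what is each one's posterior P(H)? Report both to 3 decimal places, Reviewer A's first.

Reviewer A: 0.468; Reviewer B: 0.870

The likelihood ratio for a 'positive' result is 0.875/0.048 = 18.229.
Reviewer A: prior odds 0.046/0.954 = 0.048218; posterior odds 0.87897; posterior probability 0.468.
Reviewer B: prior odds 0.269/0.731 = 0.36799; posterior odds 6.7081; posterior probability 0.870.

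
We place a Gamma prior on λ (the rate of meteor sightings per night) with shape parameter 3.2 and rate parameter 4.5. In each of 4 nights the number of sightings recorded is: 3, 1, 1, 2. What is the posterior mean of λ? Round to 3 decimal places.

Posterior mean ≈ 1.200

Total count ∑xᵢ = 7 over n = 4 nights.
Gamma is conjugate to the Poisson likelihood: posterior is Gamma(shape = 3.2+7 = 10.2, rate = 4.5+4 = 8.5).
Posterior mean = shape/rate = 10.2/8.5 = 1.200.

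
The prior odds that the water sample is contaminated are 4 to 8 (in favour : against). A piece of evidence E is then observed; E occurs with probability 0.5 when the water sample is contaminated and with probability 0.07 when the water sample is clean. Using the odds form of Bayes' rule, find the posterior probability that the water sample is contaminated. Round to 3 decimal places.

Posterior probability ≈ 0.781

Prior odds = 4/8 = 0.50000. In log-odds, ln(0.50000) = -0.69315.
Add log likelihood ratio: ln(7.1429) = 1.9661.
Posterior log-odds = 1.2730, so posterior odds = exp(1.2730) = 3.5714. Converting, P(H|E) = 3.5714/4.5714 = 0.781.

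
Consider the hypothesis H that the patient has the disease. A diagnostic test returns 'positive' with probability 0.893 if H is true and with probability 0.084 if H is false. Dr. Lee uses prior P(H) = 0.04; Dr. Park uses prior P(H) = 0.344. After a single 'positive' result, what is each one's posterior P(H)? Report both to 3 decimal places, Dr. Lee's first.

Dr. Lee: 0.307; Dr. Park: 0.848

P('+'|H) = 0.893, P('+'|¬H) = 0.084.
Dr. Lee: numerator 0.893·0.04 = 0.035720; evidence = 0.035720+0.084·0.96 = 0.11636; posterior = 0.307.
Dr. Park: numerator 0.893·0.344 = 0.30719; evidence = 0.30719+0.084·0.656 = 0.36230; posterior = 0.848.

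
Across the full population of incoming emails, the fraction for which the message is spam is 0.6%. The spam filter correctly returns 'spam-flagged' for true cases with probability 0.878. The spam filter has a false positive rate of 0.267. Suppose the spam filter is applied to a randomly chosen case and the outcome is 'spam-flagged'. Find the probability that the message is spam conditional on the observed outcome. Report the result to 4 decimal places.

P(H | E) ≈ 0.0195

Let H be the event that the message is spam. P(H) = 0.006, so P(¬H) = 0.994. With E the 'spam-flagged' result, P(E|H) = 0.878 and P(E|¬H) = 0.267.
P(E) = 0.878·0.006 + 0.267·0.994 = 0.0052680 + 0.26540 = 0.27067.
By Bayes' theorem, P(H|E) = 0.0052680 / 0.27067 = 0.0195.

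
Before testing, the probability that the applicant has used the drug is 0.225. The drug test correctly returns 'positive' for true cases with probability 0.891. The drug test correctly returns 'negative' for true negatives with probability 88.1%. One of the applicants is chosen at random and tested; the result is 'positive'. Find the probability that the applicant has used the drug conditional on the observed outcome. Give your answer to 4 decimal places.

P(H | E) ≈ 0.6849

Let H be the event that the applicant has used the drug. P(H) = 0.225, so P(¬H) = 0.775. With E the 'positive' result, P(E|H) = 0.891 and P(E|¬H) = 0.119.
P(E) = 0.891·0.225 + 0.119·0.775 = 0.20048 + 0.092225 = 0.29270.
By Bayes' theorem, P(H|E) = 0.20048 / 0.29270 = 0.6849.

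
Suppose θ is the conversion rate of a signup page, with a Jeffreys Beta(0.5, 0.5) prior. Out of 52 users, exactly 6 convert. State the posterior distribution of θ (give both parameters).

Observing 6 successes and 46 failures updates Beta(0.5, 0.5) by adding the success and failure counts to the two shape parameters: α = 0.5+6 = 6.5, β = 0.5+46 = 46.5.

Posterior: Beta(6.5, 46.5)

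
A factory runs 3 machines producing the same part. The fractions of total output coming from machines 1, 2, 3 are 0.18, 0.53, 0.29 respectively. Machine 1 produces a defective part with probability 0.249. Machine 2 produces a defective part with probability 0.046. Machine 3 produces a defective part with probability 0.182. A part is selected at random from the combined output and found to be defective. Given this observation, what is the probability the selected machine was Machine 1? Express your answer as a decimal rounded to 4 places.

Posterior probability ≈ 0.3674

P(defective|M1) = 0.249; P(defective|M2) = 0.046; P(defective|M3) = 0.182.
Prior × likelihood for each source: 0.18·0.249=0.04482, 0.53·0.046=0.02438, 0.29·0.182=0.05278. Summing gives P(defective) = 0.12198.
P(Machine 1 | defective) = 0.04482 / 0.12198 = 0.3674.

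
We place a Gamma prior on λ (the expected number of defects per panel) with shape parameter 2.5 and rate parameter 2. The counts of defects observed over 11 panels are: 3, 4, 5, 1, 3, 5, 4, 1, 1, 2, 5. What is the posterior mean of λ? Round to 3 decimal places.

Posterior mean ≈ 2.808

The Poisson likelihood adds the total count to the shape and the number of exposure periods to the rate. Here ∑xᵢ = 34 and n = 11, so shape 2.5→36.5 and rate 2→13.
E[λ | data] = 36.5/13 = 2.808.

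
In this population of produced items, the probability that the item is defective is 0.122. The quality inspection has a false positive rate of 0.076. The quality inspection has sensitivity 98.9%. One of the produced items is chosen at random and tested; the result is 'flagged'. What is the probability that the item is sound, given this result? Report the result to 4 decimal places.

Let H be the event that the item is defective. P(H) = 0.122, so P(¬H) = 0.878. With E the 'flagged' result, P(E|H) = 0.989 and P(E|¬H) = 0.076.
P(E) = 0.989·0.122 + 0.076·0.878 = 0.12066 + 0.066728 = 0.18739.
By Bayes' theorem, P(H|E) = 0.12066 / 0.18739 = 0.6439. Hence P(¬H|E) = 1 − 0.6439 = 0.3561.

P(¬H | E) ≈ 0.3561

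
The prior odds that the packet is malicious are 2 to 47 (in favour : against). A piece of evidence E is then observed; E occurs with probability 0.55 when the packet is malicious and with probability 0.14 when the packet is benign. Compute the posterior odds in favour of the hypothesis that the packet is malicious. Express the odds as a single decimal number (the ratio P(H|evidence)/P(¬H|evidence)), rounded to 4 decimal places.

Prior odds = 2/47 = 0.042553.
Likelihood ratio for E = 0.55/0.14 = 3.9286.
Posterior odds = prior odds × LR = 0.16717.

Posterior odds ≈ 0.1672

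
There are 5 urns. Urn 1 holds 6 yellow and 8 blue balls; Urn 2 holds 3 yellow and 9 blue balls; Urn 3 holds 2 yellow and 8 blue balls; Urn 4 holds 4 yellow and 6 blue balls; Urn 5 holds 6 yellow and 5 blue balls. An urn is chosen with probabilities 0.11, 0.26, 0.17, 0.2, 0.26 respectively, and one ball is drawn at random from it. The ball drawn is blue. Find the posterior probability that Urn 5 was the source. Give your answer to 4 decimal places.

Tabulate prior·likelihood by source: [1] prior 0.11, lik 0.5714, product 0.06286; [2] prior 0.26, lik 0.75, product 0.1950; [3] prior 0.17, lik 0.8, product 0.1360; [4] prior 0.2, lik 0.6, product 0.1200; [5] prior 0.26, lik 0.4545, product 0.1182.
Normalizing constant = 0.63204; the posterior for Urn 5 is its product over the sum, 0.1182/0.63204 = 0.1870.

Posterior probability ≈ 0.1870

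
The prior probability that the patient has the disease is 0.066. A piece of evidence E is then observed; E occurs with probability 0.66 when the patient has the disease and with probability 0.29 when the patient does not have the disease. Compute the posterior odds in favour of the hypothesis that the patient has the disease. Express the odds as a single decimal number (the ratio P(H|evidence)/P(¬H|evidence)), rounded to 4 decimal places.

Posterior odds ≈ 0.1608

Prior odds = 0.066/(1−0.066) = 0.070664.
Likelihood ratio for E = 0.66/0.29 = 2.2759.
Posterior odds = prior odds × LR = 0.16082.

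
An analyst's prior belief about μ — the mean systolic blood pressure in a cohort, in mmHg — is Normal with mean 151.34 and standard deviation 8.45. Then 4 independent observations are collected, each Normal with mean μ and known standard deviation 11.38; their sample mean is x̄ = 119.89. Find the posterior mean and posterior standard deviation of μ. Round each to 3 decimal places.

With known σ, the Normal prior is conjugate. Weight on the data is w = (n/σ²)/(n/σ² + 1/τ₀²) = 0.0308870/(0.0308870+0.0140051) = 0.68803.
Posterior mean = w·x̄ + (1−w)·μ₀ = 0.68803·119.89 + 0.31197·151.34 = 129.702. Posterior variance = 1/(0.0308870+0.0140051) = 22.2756, so SD = 4.720.

Posterior mean ≈ 129.702; posterior SD ≈ 4.720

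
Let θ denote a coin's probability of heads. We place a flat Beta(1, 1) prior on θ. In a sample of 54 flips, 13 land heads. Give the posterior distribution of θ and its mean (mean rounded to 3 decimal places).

Observing 13 successes and 41 failures updates Beta(1, 1) by adding the success and failure counts to the two shape parameters: α = 1+13 = 14, β = 1+41 = 42.
Posterior mean = α/(α+β) = 14/56 = 0.250.

Posterior: Beta(14, 42); mean ≈ 0.250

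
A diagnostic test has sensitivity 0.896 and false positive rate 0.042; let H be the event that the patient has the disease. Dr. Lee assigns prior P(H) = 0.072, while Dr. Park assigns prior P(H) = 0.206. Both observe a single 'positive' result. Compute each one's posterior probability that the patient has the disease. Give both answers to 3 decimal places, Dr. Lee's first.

P('+'|H) = 0.896, P('+'|¬H) = 0.042.
Dr. Lee: numerator 0.896·0.072 = 0.064512; evidence = 0.064512+0.042·0.928 = 0.10349; posterior = 0.623.
Dr. Park: numerator 0.896·0.206 = 0.18458; evidence = 0.18458+0.042·0.794 = 0.21792; posterior = 0.847.

Dr. Lee: 0.623; Dr. Park: 0.847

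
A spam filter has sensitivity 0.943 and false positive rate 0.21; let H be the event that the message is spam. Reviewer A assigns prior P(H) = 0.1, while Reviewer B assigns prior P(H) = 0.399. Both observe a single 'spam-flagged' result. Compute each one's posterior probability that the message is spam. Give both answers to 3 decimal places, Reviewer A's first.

P('+'|H) = 0.943, P('+'|¬H) = 0.21.
Reviewer A: numerator 0.943·0.1 = 0.094300; evidence = 0.094300+0.21·0.9 = 0.28330; posterior = 0.333.
Reviewer B: numerator 0.943·0.399 = 0.37626; evidence = 0.37626+0.21·0.601 = 0.50247; posterior = 0.749.

Reviewer A: 0.333; Reviewer B: 0.749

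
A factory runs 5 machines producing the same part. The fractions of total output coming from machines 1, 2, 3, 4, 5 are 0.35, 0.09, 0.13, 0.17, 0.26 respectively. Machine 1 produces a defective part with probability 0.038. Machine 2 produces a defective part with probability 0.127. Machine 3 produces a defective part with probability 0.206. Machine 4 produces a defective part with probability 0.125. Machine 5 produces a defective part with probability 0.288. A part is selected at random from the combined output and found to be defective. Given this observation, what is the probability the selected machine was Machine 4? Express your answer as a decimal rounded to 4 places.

Posterior probability ≈ 0.1439

P(defective|M1) = 0.038; P(defective|M2) = 0.127; P(defective|M3) = 0.206; P(defective|M4) = 0.125; P(defective|M5) = 0.288.
Prior × likelihood for each source: 0.35·0.038=0.01330, 0.09·0.127=0.01143, 0.13·0.206=0.02678, 0.17·0.125=0.02125, 0.26·0.288=0.07488. Summing gives P(defective) = 0.14764.
P(Machine 4 | defective) = 0.02125 / 0.14764 = 0.1439.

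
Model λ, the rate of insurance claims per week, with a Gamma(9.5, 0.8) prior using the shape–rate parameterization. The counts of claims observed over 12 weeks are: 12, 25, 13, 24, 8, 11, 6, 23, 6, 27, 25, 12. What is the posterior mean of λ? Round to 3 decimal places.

Posterior mean ≈ 15.742

The Poisson likelihood adds the total count to the shape and the number of exposure periods to the rate. Here ∑xᵢ = 192 and n = 12, so shape 9.5→201.5 and rate 0.8→12.8.
Posterior mean = shape/rate = 201.5/12.8 = 15.742.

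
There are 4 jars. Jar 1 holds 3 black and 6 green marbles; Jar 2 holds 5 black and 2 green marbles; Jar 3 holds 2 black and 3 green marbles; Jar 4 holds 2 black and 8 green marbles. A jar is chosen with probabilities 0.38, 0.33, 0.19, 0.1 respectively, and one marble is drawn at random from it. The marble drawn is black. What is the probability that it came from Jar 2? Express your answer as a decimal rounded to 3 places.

Posterior probability ≈ 0.514

Tabulate prior·likelihood by source: [1] prior 0.38, lik 0.3333, product 0.1267; [2] prior 0.33, lik 0.7143, product 0.2357; [3] prior 0.19, lik 0.4, product 0.07600; [4] prior 0.1, lik 0.2, product 0.02000.
Normalizing constant = 0.45838; the posterior for Jar 2 is its product over the sum, 0.2357/0.45838 = 0.514.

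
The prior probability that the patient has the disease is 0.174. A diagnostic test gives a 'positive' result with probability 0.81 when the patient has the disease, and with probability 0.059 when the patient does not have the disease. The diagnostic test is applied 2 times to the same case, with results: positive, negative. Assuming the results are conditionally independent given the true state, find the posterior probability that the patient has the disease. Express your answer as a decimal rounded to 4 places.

Posterior P(H) ≈ 0.3687

Let H be the event that the patient has the disease; start with P(H) = 0.174. P('positive'|H) = 0.81, P('positive'|¬H) = 0.059.
Update on result 1 ('positive'): P(H) ← 0.81·0.1740 / (0.81·0.1740 + 0.059·0.8260) = 0.14094/0.18967 = 0.7431.
Update on result 2 ('negative'): P(H) ← 0.19·0.7431 / (0.19·0.7431 + 0.941·0.2569) = 0.14118/0.38296 = 0.3687.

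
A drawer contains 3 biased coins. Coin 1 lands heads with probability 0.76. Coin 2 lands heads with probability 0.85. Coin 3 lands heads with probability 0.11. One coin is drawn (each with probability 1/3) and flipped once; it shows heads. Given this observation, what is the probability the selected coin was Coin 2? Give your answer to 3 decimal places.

Tabulate prior·likelihood by source: [1] prior 0.333333, lik 0.76, product 0.2533; [2] prior 0.333333, lik 0.85, product 0.2833; [3] prior 0.333333, lik 0.11, product 0.03667.
Normalizing constant = 0.57333; the posterior for Coin 2 is its product over the sum, 0.2833/0.57333 = 0.494.

Posterior probability ≈ 0.494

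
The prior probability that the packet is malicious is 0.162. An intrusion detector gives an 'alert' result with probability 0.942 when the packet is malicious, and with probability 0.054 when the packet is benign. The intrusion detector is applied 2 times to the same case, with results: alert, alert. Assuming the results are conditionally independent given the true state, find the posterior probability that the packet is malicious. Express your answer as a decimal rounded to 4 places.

Posterior P(H) ≈ 0.9833

With H the event that the packet is malicious, the joint likelihood of the observed sequence is P(data|H) = 0.942·0.942 = 0.88736 and P(data|¬H) = 0.054·0.054 = 0.0029160.
Bayes: P(H|data) = 0.162·0.88736 / (0.162·0.88736 + 0.838·0.0029160) = 0.14375/0.14620 = 0.9833.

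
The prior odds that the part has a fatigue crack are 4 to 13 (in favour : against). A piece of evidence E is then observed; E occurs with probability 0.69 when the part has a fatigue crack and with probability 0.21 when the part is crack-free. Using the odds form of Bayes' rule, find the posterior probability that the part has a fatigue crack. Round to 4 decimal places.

Posterior probability ≈ 0.5027

Prior odds = 4/13 = 0.30769. In log-odds, ln(0.30769) = -1.1787.
Add log likelihood ratio: ln(3.2857) = 1.1896.
Posterior log-odds = 0.010929, so posterior odds = exp(0.010929) = 1.0110. Converting, P(H|E) = 1.0110/2.0110 = 0.5027.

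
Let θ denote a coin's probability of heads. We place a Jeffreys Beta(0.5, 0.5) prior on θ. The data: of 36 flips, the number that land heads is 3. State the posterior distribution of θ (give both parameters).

The binomial likelihood is conjugate to the Beta prior: with 3 successes and 33 failures, the posterior is Beta(0.5+3, 0.5+33) = Beta(3.5, 33.5).

Posterior: Beta(3.5, 33.5)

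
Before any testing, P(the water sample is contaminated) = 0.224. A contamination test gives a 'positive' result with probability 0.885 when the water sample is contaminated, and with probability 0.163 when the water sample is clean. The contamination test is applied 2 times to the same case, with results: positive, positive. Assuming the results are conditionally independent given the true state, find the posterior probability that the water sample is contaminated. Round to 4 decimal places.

Posterior P(H) ≈ 0.8948

Let H be the event that the water sample is contaminated; start with P(H) = 0.224. P('positive'|H) = 0.885, P('positive'|¬H) = 0.163.
Update on result 1 ('positive'): P(H) ← 0.885·0.2240 / (0.885·0.2240 + 0.163·0.7760) = 0.19824/0.32473 = 0.6105.
Update on result 2 ('positive'): P(H) ← 0.885·0.6105 / (0.885·0.6105 + 0.163·0.3895) = 0.54027/0.60377 = 0.8948.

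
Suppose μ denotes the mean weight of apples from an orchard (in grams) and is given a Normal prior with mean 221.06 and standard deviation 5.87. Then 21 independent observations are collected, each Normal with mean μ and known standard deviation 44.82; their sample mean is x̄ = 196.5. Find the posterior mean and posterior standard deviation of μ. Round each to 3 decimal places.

Posterior mean ≈ 214.556; posterior SD ≈ 5.033

With known σ, the Normal prior is conjugate. Weight on the data is w = (n/σ²)/(n/σ² + 1/τ₀²) = 0.0104538/(0.0104538+0.0290218) = 0.26482.
Posterior mean = w·x̄ + (1−w)·μ₀ = 0.26482·196.5 + 0.73518·221.06 = 214.556. Posterior variance = 1/(0.0104538+0.0290218) = 25.3321, so SD = 5.033.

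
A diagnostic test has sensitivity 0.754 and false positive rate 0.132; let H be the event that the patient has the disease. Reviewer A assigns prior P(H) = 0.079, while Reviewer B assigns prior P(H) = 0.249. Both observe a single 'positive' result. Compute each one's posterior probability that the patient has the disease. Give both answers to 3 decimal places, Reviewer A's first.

The likelihood ratio for a 'positive' result is 0.754/0.132 = 5.7121.
Reviewer A: prior odds 0.079/0.921 = 0.085776; posterior odds 0.48996; posterior probability 0.329.
Reviewer B: prior odds 0.249/0.751 = 0.33156; posterior odds 1.8939; posterior probability 0.654.

Reviewer A: 0.329; Reviewer B: 0.654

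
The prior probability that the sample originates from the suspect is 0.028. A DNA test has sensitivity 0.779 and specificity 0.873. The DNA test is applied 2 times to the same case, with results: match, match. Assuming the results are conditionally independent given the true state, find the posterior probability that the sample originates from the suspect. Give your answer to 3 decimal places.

With H the event that the sample originates from the suspect, the joint likelihood of the observed sequence is P(data|H) = 0.779·0.779 = 0.60684 and P(data|¬H) = 0.127·0.127 = 0.016129.
Bayes: P(H|data) = 0.028·0.60684 / (0.028·0.60684 + 0.972·0.016129) = 0.016992/0.032669 = 0.5201.

Posterior P(H) ≈ 0.520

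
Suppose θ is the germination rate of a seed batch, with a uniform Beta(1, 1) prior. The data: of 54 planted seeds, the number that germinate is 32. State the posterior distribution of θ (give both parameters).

Posterior: Beta(33, 23)

The binomial likelihood is conjugate to the Beta prior: with 32 successes and 22 failures, the posterior is Beta(1+32, 1+22) = Beta(33, 23).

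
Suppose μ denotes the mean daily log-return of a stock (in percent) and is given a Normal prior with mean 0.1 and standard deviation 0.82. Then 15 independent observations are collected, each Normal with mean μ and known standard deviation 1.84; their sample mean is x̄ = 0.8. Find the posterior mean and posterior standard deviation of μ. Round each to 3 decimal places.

Posterior mean ≈ 0.624; posterior SD ≈ 0.411

Prior precision 1/τ₀² = 1/0.82² = 1.48721; data precision n/σ² = 15/1.84² = 4.43053.
Posterior precision = 1.48721 + 4.43053 = 5.91774, giving posterior SD = 1/√5.91774 = 0.411.
Posterior mean = (1.48721·0.1 + 4.43053·0.8) / 5.91774 = 0.624.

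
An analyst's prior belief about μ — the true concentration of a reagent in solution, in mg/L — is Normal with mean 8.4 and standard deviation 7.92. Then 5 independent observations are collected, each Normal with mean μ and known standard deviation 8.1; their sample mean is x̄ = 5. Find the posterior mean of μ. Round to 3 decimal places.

Prior precision 1/τ₀² = 1/7.92² = 0.0159423; data precision n/σ² = 5/8.1² = 0.0762079.
Posterior precision = 0.0159423 + 0.0762079 = 0.0921501.
Posterior mean = (0.0159423·8.4 + 0.0762079·5) / 0.0921501 = 5.588.

Posterior mean ≈ 5.588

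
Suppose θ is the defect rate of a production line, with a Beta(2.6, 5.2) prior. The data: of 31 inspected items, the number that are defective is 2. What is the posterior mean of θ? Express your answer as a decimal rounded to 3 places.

Posterior mean ≈ 0.119

The binomial likelihood is conjugate to the Beta prior: with 2 successes and 29 failures, the posterior is Beta(2.6+2, 5.2+29) = Beta(4.6, 34.2).
Posterior mean = α/(α+β) = 4.6/38.8 = 0.119.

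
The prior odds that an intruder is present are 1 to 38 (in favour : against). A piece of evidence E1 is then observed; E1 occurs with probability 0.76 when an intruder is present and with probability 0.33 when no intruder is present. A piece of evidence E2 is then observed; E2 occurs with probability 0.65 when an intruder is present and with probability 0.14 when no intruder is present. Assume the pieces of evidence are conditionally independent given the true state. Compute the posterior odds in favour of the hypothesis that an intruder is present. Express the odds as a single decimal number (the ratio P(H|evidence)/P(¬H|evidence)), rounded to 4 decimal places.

Posterior odds ≈ 0.2814

Prior odds = 1/38 = 0.026316.
Likelihood ratio for E1 = 0.76/0.33 = 2.3030.
Likelihood ratio for E2 = 0.65/0.14 = 4.6429.
Posterior odds = prior odds × LR₁ × LR₂ = 0.28139.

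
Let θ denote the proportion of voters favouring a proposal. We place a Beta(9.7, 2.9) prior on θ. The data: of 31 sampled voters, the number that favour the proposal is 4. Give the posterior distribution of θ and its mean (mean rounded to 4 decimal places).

The binomial likelihood is conjugate to the Beta prior: with 4 successes and 27 failures, the posterior is Beta(9.7+4, 2.9+27) = Beta(13.7, 29.9).
E[θ | data] = 13.7/(13.7+29.9) = 0.3142.

Posterior: Beta(13.7, 29.9); mean ≈ 0.3142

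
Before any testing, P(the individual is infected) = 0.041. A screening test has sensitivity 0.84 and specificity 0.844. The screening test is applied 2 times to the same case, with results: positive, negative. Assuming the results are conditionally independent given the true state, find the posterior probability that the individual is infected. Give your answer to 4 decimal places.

Let H be the event that the individual is infected; start with P(H) = 0.041. P('positive'|H) = 0.84, P('positive'|¬H) = 0.156.
Update on result 1 ('positive'): P(H) ← 0.84·0.0410 / (0.84·0.0410 + 0.156·0.9590) = 0.034440/0.18404 = 0.1871.
Update on result 2 ('negative'): P(H) ← 0.16·0.1871 / (0.16·0.1871 + 0.844·0.8129) = 0.029941/0.71600 = 0.0418.

Posterior P(H) ≈ 0.0418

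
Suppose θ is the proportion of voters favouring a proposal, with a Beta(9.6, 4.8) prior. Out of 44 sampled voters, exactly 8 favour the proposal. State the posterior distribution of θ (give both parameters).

The binomial likelihood is conjugate to the Beta prior: with 8 successes and 36 failures, the posterior is Beta(9.6+8, 4.8+36) = Beta(17.6, 40.8).

Posterior: Beta(17.6, 40.8)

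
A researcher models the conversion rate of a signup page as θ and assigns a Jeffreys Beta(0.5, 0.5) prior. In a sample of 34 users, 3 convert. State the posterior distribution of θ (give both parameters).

The binomial likelihood is conjugate to the Beta prior: with 3 successes and 31 failures, the posterior is Beta(0.5+3, 0.5+31) = Beta(3.5, 31.5).

Posterior: Beta(3.5, 31.5)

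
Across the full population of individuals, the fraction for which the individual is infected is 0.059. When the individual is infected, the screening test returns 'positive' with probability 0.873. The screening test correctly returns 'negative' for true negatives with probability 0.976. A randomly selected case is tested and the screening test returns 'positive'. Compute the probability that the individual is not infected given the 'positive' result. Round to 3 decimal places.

Write H for 'the individual is infected'. Prior odds H:¬H = 0.059/0.941 = 0.062699. For the 'positive' outcome, the likelihood ratio is 0.873/0.024 = 36.375.
Posterior odds = 0.062699 × 36.375 = 2.2807, so P(H|E) = 2.2807/(1+2.2807) = 0.695. Then P(¬H|E) = 1 − 0.695 = 0.305.

P(¬H | E) ≈ 0.305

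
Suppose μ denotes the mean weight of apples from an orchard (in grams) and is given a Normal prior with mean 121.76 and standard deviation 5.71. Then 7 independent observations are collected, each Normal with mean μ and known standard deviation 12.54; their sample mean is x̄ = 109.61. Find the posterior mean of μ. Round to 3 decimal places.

Posterior mean ≈ 114.566

Prior precision 1/τ₀² = 1/5.71² = 0.0306710; data precision n/σ² = 7/12.54² = 0.0445147.
Posterior precision = 0.0306710 + 0.0445147 = 0.0751856.
Posterior mean = (0.0306710·121.76 + 0.0445147·109.61) / 0.0751856 = 114.566.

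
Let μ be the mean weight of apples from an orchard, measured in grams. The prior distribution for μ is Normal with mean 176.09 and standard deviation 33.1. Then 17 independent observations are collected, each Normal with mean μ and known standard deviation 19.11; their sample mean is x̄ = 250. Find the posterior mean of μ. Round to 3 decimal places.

Posterior mean ≈ 248.579

Prior precision 1/τ₀² = 1/33.1² = 0.00091273; data precision n/σ² = 17/19.11² = 0.0465508.
Posterior precision = 0.00091273 + 0.0465508 = 0.0474636.
Posterior mean = (0.00091273·176.09 + 0.0465508·250) / 0.0474636 = 248.579.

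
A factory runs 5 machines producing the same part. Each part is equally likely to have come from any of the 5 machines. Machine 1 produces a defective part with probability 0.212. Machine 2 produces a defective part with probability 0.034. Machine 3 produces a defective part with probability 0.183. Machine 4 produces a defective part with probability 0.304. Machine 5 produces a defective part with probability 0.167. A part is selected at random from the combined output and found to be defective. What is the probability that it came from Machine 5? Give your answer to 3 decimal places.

Posterior probability ≈ 0.186

Tabulate prior·likelihood by source: [1] prior 0.2, lik 0.212, product 0.04240; [2] prior 0.2, lik 0.034, product 0.006800; [3] prior 0.2, lik 0.183, product 0.03660; [4] prior 0.2, lik 0.304, product 0.06080; [5] prior 0.2, lik 0.167, product 0.03340.
Normalizing constant = 0.18000; the posterior for Machine 5 is its product over the sum, 0.03340/0.18000 = 0.186.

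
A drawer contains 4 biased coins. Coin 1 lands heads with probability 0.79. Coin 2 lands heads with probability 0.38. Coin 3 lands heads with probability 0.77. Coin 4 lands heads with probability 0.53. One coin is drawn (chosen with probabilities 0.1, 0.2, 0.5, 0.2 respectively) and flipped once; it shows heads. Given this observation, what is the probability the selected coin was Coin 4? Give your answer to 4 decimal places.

P(heads|C1) = 0.79; P(heads|C2) = 0.38; P(heads|C3) = 0.77; P(heads|C4) = 0.53.
Prior × likelihood for each source: 0.1·0.79=0.07900, 0.2·0.38=0.07600, 0.5·0.77=0.3850, 0.2·0.53=0.1060. Summing gives P(heads) = 0.64600.
P(Coin 4 | heads) = 0.1060 / 0.64600 = 0.1641.

Posterior probability ≈ 0.1641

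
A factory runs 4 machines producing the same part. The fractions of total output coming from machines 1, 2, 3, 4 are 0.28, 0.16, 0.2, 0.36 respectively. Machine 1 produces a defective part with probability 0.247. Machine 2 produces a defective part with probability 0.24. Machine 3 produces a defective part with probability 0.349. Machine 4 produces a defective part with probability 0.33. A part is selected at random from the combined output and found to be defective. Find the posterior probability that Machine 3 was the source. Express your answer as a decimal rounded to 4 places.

P(defective|M1) = 0.247; P(defective|M2) = 0.24; P(defective|M3) = 0.349; P(defective|M4) = 0.33.
Prior × likelihood for each source: 0.28·0.247=0.06916, 0.16·0.24=0.03840, 0.2·0.349=0.06980, 0.36·0.33=0.1188. Summing gives P(defective) = 0.29616.
P(Machine 3 | defective) = 0.06980 / 0.29616 = 0.2357.

Posterior probability ≈ 0.2357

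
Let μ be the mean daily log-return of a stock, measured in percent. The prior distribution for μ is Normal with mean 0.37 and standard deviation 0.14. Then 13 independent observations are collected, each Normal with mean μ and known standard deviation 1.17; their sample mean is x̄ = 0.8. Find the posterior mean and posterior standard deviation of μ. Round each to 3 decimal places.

With known σ, the Normal prior is conjugate. Weight on the data is w = (n/σ²)/(n/σ² + 1/τ₀²) = 9.49668/(9.49668+51.0204) = 0.15693.
Posterior mean = w·x̄ + (1−w)·μ₀ = 0.15693·0.8 + 0.84307·0.37 = 0.437. Posterior variance = 1/(9.49668+51.0204) = 0.0165243, so SD = 0.129.

Posterior mean ≈ 0.437; posterior SD ≈ 0.129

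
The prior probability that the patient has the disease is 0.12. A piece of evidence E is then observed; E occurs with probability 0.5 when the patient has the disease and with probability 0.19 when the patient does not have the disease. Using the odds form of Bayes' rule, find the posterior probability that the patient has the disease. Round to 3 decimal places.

Posterior probability ≈ 0.264

Prior odds = 0.12/(1−0.12) = 0.13636. In log-odds, ln(0.13636) = -1.9924.
Add log likelihood ratio: ln(2.6316) = 0.96758.
Posterior log-odds = -1.0248, so posterior odds = exp(-1.0248) = 0.35885. Converting, P(H|E) = 0.35885/1.3589 = 0.264.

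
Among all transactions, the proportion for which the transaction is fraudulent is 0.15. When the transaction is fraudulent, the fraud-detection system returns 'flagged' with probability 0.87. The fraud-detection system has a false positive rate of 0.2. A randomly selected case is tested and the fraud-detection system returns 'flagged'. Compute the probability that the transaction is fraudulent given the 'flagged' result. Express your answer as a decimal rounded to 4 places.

Write H for 'the transaction is fraudulent'. Prior odds H:¬H = 0.15/0.85 = 0.17647. For the 'flagged' outcome, the likelihood ratio is 0.87/0.2 = 4.3500.
Posterior odds = 0.17647 × 4.3500 = 0.76765, so P(H|E) = 0.76765/(1+0.76765) = 0.4343.

P(H | E) ≈ 0.4343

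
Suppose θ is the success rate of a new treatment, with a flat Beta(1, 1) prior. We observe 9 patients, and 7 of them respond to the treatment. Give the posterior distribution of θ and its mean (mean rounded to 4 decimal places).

Posterior: Beta(8, 3); mean ≈ 0.7273

Observing 7 successes and 2 failures updates Beta(1, 1) by adding the success and failure counts to the two shape parameters: α = 1+7 = 8, β = 1+2 = 3.
E[θ | data] = 8/(8+3) = 0.7273.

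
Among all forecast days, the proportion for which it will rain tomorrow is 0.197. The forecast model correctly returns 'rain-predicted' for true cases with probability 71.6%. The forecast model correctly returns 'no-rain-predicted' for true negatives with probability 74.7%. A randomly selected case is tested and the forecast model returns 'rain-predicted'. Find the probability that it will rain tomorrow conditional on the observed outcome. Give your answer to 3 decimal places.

Let H be the event that it will rain tomorrow. P(H) = 0.197, so P(¬H) = 0.803. With E the 'rain-predicted' result, P(E|H) = 0.716 and P(E|¬H) = 0.253.
P(E) = 0.716·0.197 + 0.253·0.803 = 0.14105 + 0.20316 = 0.34421.
By Bayes' theorem, P(H|E) = 0.14105 / 0.34421 = 0.410.

P(H | E) ≈ 0.410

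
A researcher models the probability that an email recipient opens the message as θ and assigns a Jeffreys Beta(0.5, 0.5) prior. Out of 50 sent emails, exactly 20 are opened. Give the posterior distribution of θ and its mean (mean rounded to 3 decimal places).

The binomial likelihood is conjugate to the Beta prior: with 20 successes and 30 failures, the posterior is Beta(0.5+20, 0.5+30) = Beta(20.5, 30.5).
Posterior mean = α/(α+β) = 20.5/51 = 0.402.

Posterior: Beta(20.5, 30.5); mean ≈ 0.402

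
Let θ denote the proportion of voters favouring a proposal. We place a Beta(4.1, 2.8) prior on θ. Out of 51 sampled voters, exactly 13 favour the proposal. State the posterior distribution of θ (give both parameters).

The binomial likelihood is conjugate to the Beta prior: with 13 successes and 38 failures, the posterior is Beta(4.1+13, 2.8+38) = Beta(17.1, 40.8).

Posterior: Beta(17.1, 40.8)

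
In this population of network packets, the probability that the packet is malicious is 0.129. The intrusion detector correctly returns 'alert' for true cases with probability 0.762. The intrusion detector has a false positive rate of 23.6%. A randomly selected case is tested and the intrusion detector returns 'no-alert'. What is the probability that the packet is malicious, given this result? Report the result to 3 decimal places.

P(H | E) ≈ 0.044

Write H for 'the packet is malicious'. Prior odds H:¬H = 0.129/0.871 = 0.14811. For the 'no-alert' outcome, the likelihood ratio is 0.238/0.764 = 0.31152.
Posterior odds = 0.14811 × 0.31152 = 0.046138, so P(H|E) = 0.046138/(1+0.046138) = 0.044.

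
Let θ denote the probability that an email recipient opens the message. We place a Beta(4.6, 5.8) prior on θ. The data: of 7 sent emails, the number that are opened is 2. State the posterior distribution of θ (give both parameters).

Posterior: Beta(6.6, 10.8)

Observing 2 successes and 5 failures updates Beta(4.6, 5.8) by adding the success and failure counts to the two shape parameters: α = 4.6+2 = 6.6, β = 5.8+5 = 10.8.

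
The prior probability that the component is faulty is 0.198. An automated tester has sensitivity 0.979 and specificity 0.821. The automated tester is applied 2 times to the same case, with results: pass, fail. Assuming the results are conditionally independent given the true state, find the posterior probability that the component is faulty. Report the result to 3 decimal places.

Posterior P(H) ≈ 0.033

With H the event that the component is faulty, the joint likelihood of the observed sequence is P(data|H) = 0.021·0.979 = 0.020559 and P(data|¬H) = 0.821·0.179 = 0.14696.
Bayes: P(H|data) = 0.198·0.020559 / (0.198·0.020559 + 0.802·0.14696) = 0.0040707/0.12193 = 0.0334.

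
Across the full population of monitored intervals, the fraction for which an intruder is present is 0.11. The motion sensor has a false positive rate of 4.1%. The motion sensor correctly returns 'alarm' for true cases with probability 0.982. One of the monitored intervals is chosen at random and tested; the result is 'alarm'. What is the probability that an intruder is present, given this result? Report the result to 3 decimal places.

P(H | E) ≈ 0.747

Let H be the event that an intruder is present. P(H) = 0.11, so P(¬H) = 0.89. With E the 'alarm' result, P(E|H) = 0.982 and P(E|¬H) = 0.041.
P(E) = 0.982·0.11 + 0.041·0.89 = 0.10802 + 0.036490 = 0.14451.
By Bayes' theorem, P(H|E) = 0.10802 / 0.14451 = 0.747.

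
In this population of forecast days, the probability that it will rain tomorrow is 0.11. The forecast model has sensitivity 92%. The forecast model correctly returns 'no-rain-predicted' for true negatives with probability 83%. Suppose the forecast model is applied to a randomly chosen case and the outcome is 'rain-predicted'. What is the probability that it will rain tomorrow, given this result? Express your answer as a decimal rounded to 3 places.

P(H | E) ≈ 0.401

Let H be the event that it will rain tomorrow. P(H) = 0.11, so P(¬H) = 0.89. With E the 'rain-predicted' result, P(E|H) = 0.92 and P(E|¬H) = 0.17.
P(E) = 0.92·0.11 + 0.17·0.89 = 0.10120 + 0.15130 = 0.25250.
By Bayes' theorem, P(H|E) = 0.10120 / 0.25250 = 0.401.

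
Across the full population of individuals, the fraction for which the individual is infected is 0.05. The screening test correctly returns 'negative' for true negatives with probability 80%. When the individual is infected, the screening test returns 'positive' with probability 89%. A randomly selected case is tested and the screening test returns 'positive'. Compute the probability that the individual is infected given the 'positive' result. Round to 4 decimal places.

P(H | E) ≈ 0.1898

Write H for 'the individual is infected'. Prior odds H:¬H = 0.05/0.95 = 0.052632. For the 'positive' outcome, the likelihood ratio is 0.89/0.2 = 4.4500.
Posterior odds = 0.052632 × 4.4500 = 0.23421, so P(H|E) = 0.23421/(1+0.23421) = 0.1898.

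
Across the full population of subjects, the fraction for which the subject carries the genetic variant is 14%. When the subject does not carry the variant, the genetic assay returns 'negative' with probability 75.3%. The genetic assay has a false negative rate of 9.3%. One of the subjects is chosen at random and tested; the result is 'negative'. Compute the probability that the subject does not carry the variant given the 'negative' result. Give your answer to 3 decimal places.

P(¬H | E) ≈ 0.980

Let H be the event that the subject carries the genetic variant. P(H) = 0.14, so P(¬H) = 0.86. With E the 'negative' result, P(E|H) = 0.093 and P(E|¬H) = 0.753.
P(E) = 0.093·0.14 + 0.753·0.86 = 0.013020 + 0.64758 = 0.66060.
By Bayes' theorem, P(H|E) = 0.013020 / 0.66060 = 0.020. Hence P(¬H|E) = 1 − 0.020 = 0.980.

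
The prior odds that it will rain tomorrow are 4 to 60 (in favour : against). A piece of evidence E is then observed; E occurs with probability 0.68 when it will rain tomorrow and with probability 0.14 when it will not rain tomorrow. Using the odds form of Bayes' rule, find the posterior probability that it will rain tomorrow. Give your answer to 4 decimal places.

Prior odds = 4/60 = 0.066667. In log-odds, ln(0.066667) = -2.7081.
Add log likelihood ratio: ln(4.8571) = 1.5805.
Posterior log-odds = -1.1276, so posterior odds = exp(-1.1276) = 0.32381. Converting, P(H|E) = 0.32381/1.3238 = 0.2446.

Posterior probability ≈ 0.2446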